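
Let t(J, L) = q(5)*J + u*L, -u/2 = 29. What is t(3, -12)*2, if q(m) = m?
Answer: 1422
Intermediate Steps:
u = -58 (u = -2*29 = -58)
t(J, L) = -58*L + 5*J (t(J, L) = 5*J - 58*L = -58*L + 5*J)
t(3, -12)*2 = (-58*(-12) + 5*3)*2 = (696 + 15)*2 = 711*2 = 1422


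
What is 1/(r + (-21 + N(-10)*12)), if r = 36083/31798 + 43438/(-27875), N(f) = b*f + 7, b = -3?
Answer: 886369250/374558764851 ≈ 0.0023664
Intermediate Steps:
N(f) = 7 - 3*f (N(f) = -3*f + 7 = 7 - 3*f)
r = -375427899/886369250 (r = 36083*(1/31798) + 43438*(-1/27875) = 36083/31798 - 43438/27875 = -375427899/886369250 ≈ -0.42356)
1/(r + (-21 + N(-10)*12)) = 1/(-375427899/886369250 + (-21 + (7 - 3*(-10))*12)) = 1/(-375427899/886369250 + (-21 + (7 + 30)*12)) = 1/(-375427899/886369250 + (-21 + 37*12)) = 1/(-375427899/886369250 + (-21 + 444)) = 1/(-375427899/886369250 + 423) = 1/(374558764851/886369250) = 886369250/374558764851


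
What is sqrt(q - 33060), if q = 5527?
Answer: I*sqrt(27533) ≈ 165.93*I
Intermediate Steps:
sqrt(q - 33060) = sqrt(5527 - 33060) = sqrt(-27533) = I*sqrt(27533)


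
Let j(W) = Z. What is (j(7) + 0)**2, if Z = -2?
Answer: 4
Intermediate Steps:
j(W) = -2
(j(7) + 0)**2 = (-2 + 0)**2 = (-2)**2 = 4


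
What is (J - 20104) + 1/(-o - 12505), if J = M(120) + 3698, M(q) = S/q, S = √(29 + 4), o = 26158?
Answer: -634305179/38663 + √33/120 ≈ -16406.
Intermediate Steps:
S = √33 ≈ 5.7446
M(q) = √33/q
J = 3698 + √33/120 (J = √33/120 + 3698 = 3698 + √33/120 ≈ 3698.0)
(J - 20104) + 1/(-o - 12505) = ((3698 + √33/120) - 20104) + 1/(-1*26158 - 12505) = (-16406 + √33/120) + 1/(-26158 - 12505) = (-16406 + √33/120) + 1/(-38663) = (-16406 + √33/120) - 1/38663 = -634305179/38663 + √33/120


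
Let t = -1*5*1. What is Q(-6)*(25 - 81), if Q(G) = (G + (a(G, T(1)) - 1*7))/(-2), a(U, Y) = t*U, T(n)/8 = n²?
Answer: 476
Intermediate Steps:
t = -5 (t = -5*1 = -5)
T(n) = 8*n²
a(U, Y) = -5*U
Q(G) = 7/2 + 2*G (Q(G) = (G + (-5*G - 1*7))/(-2) = -(G + (-5*G - 7))/2 = -(G + (-7 - 5*G))/2 = -(-7 - 4*G)/2 = 7/2 + 2*G)
Q(-6)*(25 - 81) = (7/2 + 2*(-6))*(25 - 81) = (7/2 - 12)*(-56) = -17/2*(-56) = 476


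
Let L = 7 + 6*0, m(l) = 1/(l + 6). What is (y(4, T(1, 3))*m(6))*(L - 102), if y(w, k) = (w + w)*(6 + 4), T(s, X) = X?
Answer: -1900/3 ≈ -633.33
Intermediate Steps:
y(w, k) = 20*w (y(w, k) = (2*w)*10 = 20*w)
m(l) = 1/(6 + l)
L = 7 (L = 7 + 0 = 7)
(y(4, T(1, 3))*m(6))*(L - 102) = ((20*4)/(6 + 6))*(7 - 102) = (80/12)*(-95) = (80*(1/12))*(-95) = (20/3)*(-95) = -1900/3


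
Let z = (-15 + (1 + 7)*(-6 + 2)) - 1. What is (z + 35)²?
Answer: 169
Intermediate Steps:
z = -48 (z = (-15 + 8*(-4)) - 1 = (-15 - 32) - 1 = -47 - 1 = -48)
(z + 35)² = (-48 + 35)² = (-13)² = 169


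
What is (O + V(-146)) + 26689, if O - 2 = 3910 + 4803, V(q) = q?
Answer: 35258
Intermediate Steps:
O = 8715 (O = 2 + (3910 + 4803) = 2 + 8713 = 8715)
(O + V(-146)) + 26689 = (8715 - 146) + 26689 = 8569 + 26689 = 35258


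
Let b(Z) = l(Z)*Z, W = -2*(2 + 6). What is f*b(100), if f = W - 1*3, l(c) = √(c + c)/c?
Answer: -190*√2 ≈ -268.70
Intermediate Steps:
W = -16 (W = -2*8 = -16)
l(c) = √2/√c (l(c) = √(2*c)/c = (√2*√c)/c = √2/√c)
f = -19 (f = -16 - 1*3 = -16 - 3 = -19)
b(Z) = √2*√Z (b(Z) = (√2/√Z)*Z = √2*√Z)
f*b(100) = -19*√2*√100 = -19*√2*10 = -190*√2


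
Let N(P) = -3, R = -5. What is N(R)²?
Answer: 9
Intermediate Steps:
N(R)² = (-3)² = 9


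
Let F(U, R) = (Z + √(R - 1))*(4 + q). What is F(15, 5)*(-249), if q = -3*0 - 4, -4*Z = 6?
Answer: 0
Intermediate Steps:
Z = -3/2 (Z = -¼*6 = -3/2 ≈ -1.5000)
q = -4 (q = 0 - 4 = -4)
F(U, R) = 0 (F(U, R) = (-3/2 + √(R - 1))*(4 - 4) = (-3/2 + √(-1 + R))*0 = 0)
F(15, 5)*(-249) = 0*(-249) = 0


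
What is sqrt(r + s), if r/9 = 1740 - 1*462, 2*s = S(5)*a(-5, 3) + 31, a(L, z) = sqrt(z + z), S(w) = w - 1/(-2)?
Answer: sqrt(46070 + 11*sqrt(6))/2 ≈ 107.35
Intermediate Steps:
S(w) = 1/2 + w (S(w) = w - 1*(-1/2) = w + 1/2 = 1/2 + w)
a(L, z) = sqrt(2)*sqrt(z) (a(L, z) = sqrt(2*z) = sqrt(2)*sqrt(z))
s = 31/2 + 11*sqrt(6)/4 (s = ((1/2 + 5)*(sqrt(2)*sqrt(3)) + 31)/2 = (11*sqrt(6)/2 + 31)/2 = (31 + 11*sqrt(6)/2)/2 = 31/2 + 11*sqrt(6)/4 ≈ 22.236)
r = 11502 (r = 9*(1740 - 1*462) = 9*(1740 - 462) = 9*1278 = 11502)
sqrt(r + s) = sqrt(11502 + (31/2 + 11*sqrt(6)/4)) = sqrt(23035/2 + 11*sqrt(6)/4)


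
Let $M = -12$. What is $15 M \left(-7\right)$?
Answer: $1260$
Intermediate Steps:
$15 M \left(-7\right) = 15 \left(-12\right) \left(-7\right) = \left(-180\right) \left(-7\right) = 1260$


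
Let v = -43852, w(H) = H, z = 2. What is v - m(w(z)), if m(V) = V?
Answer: -43854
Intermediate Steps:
v - m(w(z)) = -43852 - 1*2 = -43852 - 2 = -43854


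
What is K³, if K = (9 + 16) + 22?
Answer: 103823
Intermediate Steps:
K = 47 (K = 25 + 22 = 47)
K³ = 47³ = 103823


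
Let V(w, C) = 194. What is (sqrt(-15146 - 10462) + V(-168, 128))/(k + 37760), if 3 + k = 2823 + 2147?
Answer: 194/42727 + 2*I*sqrt(6402)/42727 ≈ 0.0045405 + 0.0037453*I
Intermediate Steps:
k = 4967 (k = -3 + (2823 + 2147) = -3 + 4970 = 4967)
(sqrt(-15146 - 10462) + V(-168, 128))/(k + 37760) = (sqrt(-15146 - 10462) + 194)/(4967 + 37760) = (sqrt(-25608) + 194)/42727 = (2*I*sqrt(6402) + 194)*(1/42727) = (194 + 2*I*sqrt(6402))*(1/42727) = 194/42727 + 2*I*sqrt(6402)/42727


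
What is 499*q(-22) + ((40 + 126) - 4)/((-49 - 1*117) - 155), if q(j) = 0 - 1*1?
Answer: -53447/107 ≈ -499.50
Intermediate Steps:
q(j) = -1 (q(j) = 0 - 1 = -1)
499*q(-22) + ((40 + 126) - 4)/((-49 - 1*117) - 155) = 499*(-1) + ((40 + 126) - 4)/((-49 - 1*117) - 155) = -499 + (166 - 4)/((-49 - 117) - 155) = -499 + 162/(-166 - 155) = -499 + 162/(-321) = -499 + 162*(-1/321) = -499 - 54/107 = -53447/107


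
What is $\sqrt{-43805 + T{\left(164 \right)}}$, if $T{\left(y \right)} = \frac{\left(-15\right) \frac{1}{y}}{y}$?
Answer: $\frac{i \sqrt{1178179295}}{164} \approx 209.3 i$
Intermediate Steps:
$T{\left(y \right)} = - \frac{15}{y^{2}}$
$\sqrt{-43805 + T{\left(164 \right)}} = \sqrt{-43805 - \frac{15}{26896}} = \sqrt{- \frac{1178179295}{26896}} = \frac{i \sqrt{1178179295}}{164}$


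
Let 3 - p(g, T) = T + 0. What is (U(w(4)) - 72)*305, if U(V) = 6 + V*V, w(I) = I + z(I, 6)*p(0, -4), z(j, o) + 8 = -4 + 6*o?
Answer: 9002990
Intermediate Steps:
p(g, T) = 3 - T (p(g, T) = 3 - (T + 0) = 3 - T)
z(j, o) = -12 + 6*o (z(j, o) = -8 + (-4 + 6*o) = -12 + 6*o)
w(I) = 168 + I (w(I) = I + (-12 + 6*6)*(3 - 1*(-4)) = I + (-12 + 36)*(3 + 4) = I + 24*7 = I + 168 = 168 + I)
U(V) = 6 + V**2
(U(w(4)) - 72)*305 = ((6 + (168 + 4)**2) - 72)*305 = ((6 + 172**2) - 72)*305 = ((6 + 29584) - 72)*305 = (29590 - 72)*305 = 29518*305 = 9002990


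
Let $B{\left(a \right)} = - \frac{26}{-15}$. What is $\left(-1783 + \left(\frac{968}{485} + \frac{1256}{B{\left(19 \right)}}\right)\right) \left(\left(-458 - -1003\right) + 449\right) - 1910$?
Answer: $- \frac{6632610364}{6305} \approx -1.052 \cdot 10^{6}$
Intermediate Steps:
$B{\left(a \right)} = \frac{26}{15}$ ($B{\left(a \right)} = \left(-26\right) \left(- \frac{1}{15}\right) = \frac{26}{15}$)
$\left(-1783 + \left(\frac{968}{485} + \frac{1256}{B{\left(19 \right)}}\right)\right) \left(\left(-458 - -1003\right) + 449\right) - 1910 = \left(-1783 + \left(\frac{968}{485} + \frac{1256}{\frac{26}{15}}\right)\right) \left(\left(-458 - -1003\right) + 449\right) - 1910 = \left(-1783 + \left(968 \cdot \frac{1}{485} + 1256 \cdot \frac{15}{26}\right)\right) \left(\left(-458 + 1003\right) + 449\right) - 1910 = \left(-1783 + \left(\frac{968}{485} + \frac{9420}{13}\right)\right) \left(545 + 449\right) - 1910 = \left(-1783 + \frac{4581284}{6305}\right) 994 - 1910 = \left(- \frac{6660531}{6305}\right) 994 - 1910 = - \frac{6620567814}{6305} - 1910 = - \frac{6632610364}{6305}$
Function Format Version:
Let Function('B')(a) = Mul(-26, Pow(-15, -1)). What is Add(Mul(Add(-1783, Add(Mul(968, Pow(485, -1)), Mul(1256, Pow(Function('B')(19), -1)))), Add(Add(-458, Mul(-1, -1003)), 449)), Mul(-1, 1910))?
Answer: Rational(-6632610364, 6305) ≈ -1.0520e+6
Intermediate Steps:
Function('B')(a) = Rational(26, 15) (Function('B')(a) = Mul(-26, Rational(-1, 15)) = Rational(26, 15))
Add(Mul(Add(-1783, Add(Mul(968, Pow(485, -1)), Mul(1256, Pow(Function('B')(19), -1)))), Add(Add(-458, Mul(-1, -1003)), 449)), Mul(-1, 1910)) = Add(Mul(Add(-1783, Add(Mul(968, Pow(485, -1)), Mul(1256, Pow(Rational(26, 15), -1)))), Add(Add(-458, Mul(-1, -1003)), 449)), Mul(-1, 1910)) = Add(Mul(Add(-1783, Add(Mul(968, Rational(1, 485)), Mul(1256, Rational(15, 26)))), Add(Add(-458, 1003), 449)), -1910) = Add(Mul(Add(-1783, Add(Rational(968, 485), Rational(9420, 13))), Add(545, 449)), -1910) = Add(Mul(Add(-1783, Rational(4581284, 6305)), 994), -1910) = Add(Mul(Rational(-6660531, 6305), 994), -1910) = Add(Rational(-6620567814, 6305), -1910) = Rational(-6632610364, 6305)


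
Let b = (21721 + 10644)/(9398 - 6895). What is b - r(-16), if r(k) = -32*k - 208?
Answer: -728547/2503 ≈ -291.07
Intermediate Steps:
r(k) = -208 - 32*k
b = 32365/2503 ≈ 12.930
b - r(-16) = 32365/2503 - (-208 - 32*(-16)) = 32365/2503 - (-208 + 512) = 32365/2503 - 1*304 = 32365/2503 - 304 = -728547/2503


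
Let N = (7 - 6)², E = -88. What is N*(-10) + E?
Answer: -98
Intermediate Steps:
N = 1 (N = 1² = 1)
N*(-10) + E = 1*(-10) - 88 = -10 - 88 = -98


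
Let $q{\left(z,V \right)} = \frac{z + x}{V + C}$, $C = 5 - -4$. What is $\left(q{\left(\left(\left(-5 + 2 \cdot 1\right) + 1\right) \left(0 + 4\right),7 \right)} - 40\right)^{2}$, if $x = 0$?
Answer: $\frac{6561}{4} \approx 1640.3$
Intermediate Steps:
$C = 9$ ($C = 5 + 4 = 9$)
$q{\left(z,V \right)} = \frac{z}{9 + V}$ ($q{\left(z,V \right)} = \frac{z + 0}{V + 9} = \frac{z}{9 + V}$)
$\left(q{\left(\left(\left(-5 + 2 \cdot 1\right) + 1\right) \left(0 + 4\right),7 \right)} - 40\right)^{2} = \left(\frac{\left(\left(-5 + 2 \cdot 1\right) + 1\right) \left(0 + 4\right)}{9 + 7} - 40\right)^{2} = \left(\frac{\left(\left(-5 + 2\right) + 1\right) 4}{16} - 40\right)^{2} = \left(\left(-3 + 1\right) 4 \cdot \frac{1}{16} - 40\right)^{2} = \left(\left(-2\right) 4 \cdot \frac{1}{16} - 40\right)^{2} = \left(\left(-8\right) \frac{1}{16} - 40\right)^{2} = \left(- \frac{1}{2} - 40\right)^{2} = \left(- \frac{81}{2}\right)^{2} = \frac{6561}{4}$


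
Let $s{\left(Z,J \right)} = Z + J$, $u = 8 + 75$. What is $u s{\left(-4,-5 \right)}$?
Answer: $-747$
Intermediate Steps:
$u = 83$
$s{\left(Z,J \right)} = J + Z$
$u s{\left(-4,-5 \right)} = 83 \left(-5 - 4\right) = 83 \left(-9\right) = -747$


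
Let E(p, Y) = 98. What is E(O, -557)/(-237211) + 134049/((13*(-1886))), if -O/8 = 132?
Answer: -2446176931/447379946 ≈ -5.4678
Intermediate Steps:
O = -1056 (O = -8*132 = -1056)
E(O, -557)/(-237211) + 134049/((13*(-1886))) = 98/(-237211) + 134049/((13*(-1886))) = 98*(-1/237211) + 134049/(-24518) = -98/237211 + 134049*(-1/24518) = -98/237211 - 134049/24518 = -2446176931/447379946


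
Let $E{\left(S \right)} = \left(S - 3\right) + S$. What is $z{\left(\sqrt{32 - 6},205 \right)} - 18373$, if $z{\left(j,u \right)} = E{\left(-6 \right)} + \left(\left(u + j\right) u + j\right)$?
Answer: $23637 + 206 \sqrt{26} \approx 24687.0$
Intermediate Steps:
$E{\left(S \right)} = -3 + 2 S$ ($E{\left(S \right)} = \left(-3 + S\right) + S = -3 + 2 S$)
$z{\left(j,u \right)} = -15 + j + u \left(j + u\right)$ ($z{\left(j,u \right)} = \left(-3 + 2 \left(-6\right)\right) + \left(\left(u + j\right) u + j\right) = \left(-3 - 12\right) + \left(\left(j + u\right) u + j\right) = -15 + \left(u \left(j + u\right) + j\right) = -15 + \left(j + u \left(j + u\right)\right) = -15 + j + u \left(j + u\right)$)
$z{\left(\sqrt{32 - 6},205 \right)} - 18373 = \left(-15 + \sqrt{32 - 6} + 205^{2} + \sqrt{32 - 6} \cdot 205\right) - 18373 = \left(-15 + \sqrt{26} + 42025 + \sqrt{26} \cdot 205\right) - 18373 = \left(-15 + \sqrt{26} + 42025 + 205 \sqrt{26}\right) - 18373 = \left(42010 + 206 \sqrt{26}\right) - 18373 = 23637 + 206 \sqrt{26}$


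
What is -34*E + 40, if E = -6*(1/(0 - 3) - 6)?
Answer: -1252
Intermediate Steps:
E = 38 (E = -6*(1/(-3) - 6) = -6*(-⅓ - 6) = -6*(-19/3) = 38)
-34*E + 40 = -34*38 + 40 = -1292 + 40 = -1252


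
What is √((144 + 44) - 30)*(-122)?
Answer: -122*√158 ≈ -1533.5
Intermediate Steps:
√((144 + 44) - 30)*(-122) = √(188 - 30)*(-122) = √158*(-122) = -122*√158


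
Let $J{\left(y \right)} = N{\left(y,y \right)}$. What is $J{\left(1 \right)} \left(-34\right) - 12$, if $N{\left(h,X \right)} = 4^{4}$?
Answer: $-8716$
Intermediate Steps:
$N{\left(h,X \right)} = 256$
$J{\left(y \right)} = 256$
$J{\left(1 \right)} \left(-34\right) - 12 = 256 \left(-34\right) - 12 = -8704 - 12 = -8716$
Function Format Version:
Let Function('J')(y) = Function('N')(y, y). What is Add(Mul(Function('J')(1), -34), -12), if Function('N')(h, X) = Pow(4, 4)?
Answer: -8716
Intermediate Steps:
Function('N')(h, X) = 256
Function('J')(y) = 256
Add(Mul(Function('J')(1), -34), -12) = Add(Mul(256, -34), -12) = Add(-8704, -12) = -8716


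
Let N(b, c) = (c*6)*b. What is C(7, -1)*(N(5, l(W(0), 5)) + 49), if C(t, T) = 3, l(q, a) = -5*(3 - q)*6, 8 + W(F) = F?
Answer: -29553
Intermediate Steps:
W(F) = -8 + F
l(q, a) = -90 + 30*q (l(q, a) = (-15 + 5*q)*6 = -90 + 30*q)
N(b, c) = 6*b*c (N(b, c) = (6*c)*b = 6*b*c)
C(7, -1)*(N(5, l(W(0), 5)) + 49) = 3*(6*5*(-90 + 30*(-8 + 0)) + 49) = 3*(6*5*(-90 + 30*(-8)) + 49) = 3*(6*5*(-90 - 240) + 49) = 3*(6*5*(-330) + 49) = 3*(-9900 + 49) = 3*(-9851) = -29553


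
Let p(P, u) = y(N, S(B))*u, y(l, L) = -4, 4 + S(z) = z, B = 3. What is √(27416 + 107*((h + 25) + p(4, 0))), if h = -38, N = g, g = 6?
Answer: 5*√1041 ≈ 161.32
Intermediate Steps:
S(z) = -4 + z
N = 6
p(P, u) = -4*u
√(27416 + 107*((h + 25) + p(4, 0))) = √(27416 + 107*((-38 + 25) - 4*0)) = √(27416 + 107*(-13 + 0)) = √(27416 + 107*(-13)) = √(27416 - 1391) = √26025 = 5*√1041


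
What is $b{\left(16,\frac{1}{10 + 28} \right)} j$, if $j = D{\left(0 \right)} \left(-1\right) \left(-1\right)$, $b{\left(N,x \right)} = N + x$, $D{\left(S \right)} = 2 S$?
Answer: $0$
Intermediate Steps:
$j = 0$ ($j = 2 \cdot 0 \left(-1\right) \left(-1\right) = 0 \left(-1\right) \left(-1\right) = 0 \left(-1\right) = 0$)
$b{\left(16,\frac{1}{10 + 28} \right)} j = \left(16 + \frac{1}{10 + 28}\right) 0 = \left(16 + \frac{1}{38}\right) 0 = \frac{609}{38} \cdot 0 = 0$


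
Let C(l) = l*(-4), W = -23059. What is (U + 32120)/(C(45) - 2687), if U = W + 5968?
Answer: -15029/2867 ≈ -5.2421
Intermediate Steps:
U = -17091 (U = -23059 + 5968 = -17091)
C(l) = -4*l
(U + 32120)/(C(45) - 2687) = (-17091 + 32120)/(-4*45 - 2687) = 15029/(-180 - 2687) = 15029/(-2867) = 15029*(-1/2867) = -15029/2867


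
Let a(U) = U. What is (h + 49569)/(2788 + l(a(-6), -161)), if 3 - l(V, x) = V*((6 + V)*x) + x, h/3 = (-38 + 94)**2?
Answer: 6553/328 ≈ 19.979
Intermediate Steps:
h = 9408 (h = 3*(-38 + 94)**2 = 3*56**2 = 3*3136 = 9408)
l(V, x) = 3 - x - V*x*(6 + V) (l(V, x) = 3 - (V*((6 + V)*x) + x) = 3 - (V*(x*(6 + V)) + x) = 3 - (V*x*(6 + V) + x) = 3 - (x + V*x*(6 + V)) = 3 + (-x - V*x*(6 + V)) = 3 - x - V*x*(6 + V))
(h + 49569)/(2788 + l(a(-6), -161)) = (9408 + 49569)/(2788 + (3 - 1*(-161) - 1*(-161)*(-6)**2 - 6*(-6)*(-161))) = 58977/(2788 + (3 + 161 - 1*(-161)*36 - 5796)) = 58977/(2788 + (3 + 161 + 5796 - 5796)) = 58977/(2788 + 164) = 58977/2952 = 58977*(1/2952) = 6553/328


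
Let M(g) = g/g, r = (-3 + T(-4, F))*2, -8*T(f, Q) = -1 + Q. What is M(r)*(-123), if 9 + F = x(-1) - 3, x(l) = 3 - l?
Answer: -123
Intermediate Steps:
F = -8 (F = -9 + ((3 - 1*(-1)) - 3) = -9 + ((3 + 1) - 3) = -9 + (4 - 3) = -9 + 1 = -8)
T(f, Q) = ⅛ - Q/8 (T(f, Q) = -(-1 + Q)/8 = ⅛ - Q/8)
r = -15/4 (r = (-3 + (⅛ - ⅛*(-8)))*2 = (-3 + (⅛ + 1))*2 = (-3 + 9/8)*2 = -15/8*2 = -15/4 ≈ -3.7500)
M(g) = 1
M(r)*(-123) = 1*(-123) = -123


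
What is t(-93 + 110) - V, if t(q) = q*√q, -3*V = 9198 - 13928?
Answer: -4730/3 + 17*√17 ≈ -1506.6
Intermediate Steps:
V = 4730/3 (V = -(9198 - 13928)/3 = -⅓*(-4730) = 4730/3 ≈ 1576.7)
t(q) = q^(3/2)
t(-93 + 110) - V = (-93 + 110)^(3/2) - 1*4730/3 = 17^(3/2) - 4730/3 = 17*√17 - 4730/3 = -4730/3 + 17*√17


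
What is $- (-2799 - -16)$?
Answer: $2783$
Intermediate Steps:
$- (-2799 - -16) = - (-2799 + 16) = \left(-1\right) \left(-2783\right) = 2783$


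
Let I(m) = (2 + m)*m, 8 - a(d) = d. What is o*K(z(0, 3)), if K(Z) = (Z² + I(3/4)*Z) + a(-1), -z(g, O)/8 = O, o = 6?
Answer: 3213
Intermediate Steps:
a(d) = 8 - d
z(g, O) = -8*O
I(m) = m*(2 + m)
K(Z) = 9 + Z² + 33*Z/16 (K(Z) = (Z² + ((3/4)*(2 + 3/4))*Z) + (8 - 1*(-1)) = (Z² + ((3*(¼))*(2 + 3*(¼)))*Z) + (8 + 1) = (Z² + (3*(2 + ¾)/4)*Z) + 9 = (Z² + ((¾)*(11/4))*Z) + 9 = (Z² + 33*Z/16) + 9 = 9 + Z² + 33*Z/16)
o*K(z(0, 3)) = 6*(9 + (-8*3)² + 33*(-8*3)/16) = 6*(9 + (-24)² + (33/16)*(-24)) = 6*(9 + 576 - 99/2) = 6*(1071/2) = 3213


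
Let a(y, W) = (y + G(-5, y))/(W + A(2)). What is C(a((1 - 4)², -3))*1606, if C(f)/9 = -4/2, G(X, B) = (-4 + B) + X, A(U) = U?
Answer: -28908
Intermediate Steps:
G(X, B) = -4 + B + X
a(y, W) = (-9 + 2*y)/(2 + W) (a(y, W) = (y + (-4 + y - 5))/(W + 2) = (y + (-9 + y))/(2 + W) = (-9 + 2*y)/(2 + W))
C(f) = -18 (C(f) = 9*(-4/2) = 9*(-4*½) = 9*(-2) = -18)
C(a((1 - 4)², -3))*1606 = -18*1606 = -28908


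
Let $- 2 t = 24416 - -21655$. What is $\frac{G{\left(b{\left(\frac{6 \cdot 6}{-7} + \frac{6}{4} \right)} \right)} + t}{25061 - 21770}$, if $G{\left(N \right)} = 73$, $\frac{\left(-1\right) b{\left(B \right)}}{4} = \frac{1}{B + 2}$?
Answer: $- \frac{45925}{6582} \approx -6.9774$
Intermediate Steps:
$t = - \frac{46071}{2}$ ($t = - \frac{24416 - -21655}{2} = - \frac{24416 + 21655}{2} = \left(- \frac{1}{2}\right) 46071 = - \frac{46071}{2} \approx -23036.0$)
$b{\left(B \right)} = - \frac{4}{2 + B}$ ($b{\left(B \right)} = - \frac{4}{B + 2} = - \frac{4}{2 + B}$)
$\frac{G{\left(b{\left(\frac{6 \cdot 6}{-7} + \frac{6}{4} \right)} \right)} + t}{25061 - 21770} = \frac{73 - \frac{46071}{2}}{25061 - 21770} = - \frac{45925}{2 \cdot 3291} = \left(- \frac{45925}{2}\right) \frac{1}{3291} = - \frac{45925}{6582}$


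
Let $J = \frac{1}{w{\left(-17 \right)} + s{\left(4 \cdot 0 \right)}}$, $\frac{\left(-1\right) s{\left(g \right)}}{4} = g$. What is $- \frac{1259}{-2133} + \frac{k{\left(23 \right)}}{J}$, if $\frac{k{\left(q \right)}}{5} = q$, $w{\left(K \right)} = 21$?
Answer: $\frac{5152454}{2133} \approx 2415.6$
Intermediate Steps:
$k{\left(q \right)} = 5 q$
$s{\left(g \right)} = - 4 g$
$J = \frac{1}{21}$ ($J = \frac{1}{21 - 4 \cdot 4 \cdot 0} = \frac{1}{21 - 0} = \frac{1}{21 + 0} = \frac{1}{21} \approx 0.047619$)
$- \frac{1259}{-2133} + \frac{k{\left(23 \right)}}{J} = - \frac{1259}{-2133} + 5 \cdot 23 \frac{1}{\frac{1}{21}} = \left(-1259\right) \left(- \frac{1}{2133}\right) + 115 \cdot 21 = \frac{1259}{2133} + 2415 = \frac{5152454}{2133}$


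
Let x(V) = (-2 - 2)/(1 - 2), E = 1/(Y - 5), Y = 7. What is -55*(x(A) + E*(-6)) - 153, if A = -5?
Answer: -208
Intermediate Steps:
E = ½ (E = 1/(7 - 5) = 1/2 = ½ ≈ 0.50000)
x(V) = 4 (x(V) = -4/(-1) = -4*(-1) = 4)
-55*(x(A) + E*(-6)) - 153 = -55*(4 + (½)*(-6)) - 153 = -55*(4 - 3) - 153 = -55*1 - 153 = -55 - 153 = -208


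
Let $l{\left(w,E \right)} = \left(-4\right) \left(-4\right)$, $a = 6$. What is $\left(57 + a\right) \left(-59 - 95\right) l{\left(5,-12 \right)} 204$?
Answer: $-31667328$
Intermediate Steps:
$l{\left(w,E \right)} = 16$
$\left(57 + a\right) \left(-59 - 95\right) l{\left(5,-12 \right)} 204 = \left(57 + 6\right) \left(-59 - 95\right) 16 \cdot 204 = 63 \left(-154\right) 16 \cdot 204 = \left(-9702\right) 16 \cdot 204 = \left(-155232\right) 204 = -31667328$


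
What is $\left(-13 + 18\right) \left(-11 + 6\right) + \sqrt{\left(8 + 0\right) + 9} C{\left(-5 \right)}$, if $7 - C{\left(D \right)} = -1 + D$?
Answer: $-25 + 13 \sqrt{17} \approx 28.6$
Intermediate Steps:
$C{\left(D \right)} = 8 - D$ ($C{\left(D \right)} = 7 - \left(-1 + D\right) = 8 - D$)
$\left(-13 + 18\right) \left(-11 + 6\right) + \sqrt{\left(8 + 0\right) + 9} C{\left(-5 \right)} = \left(-13 + 18\right) \left(-11 + 6\right) + \sqrt{\left(8 + 0\right) + 9} \left(8 - -5\right) = 5 \left(-5\right) + \sqrt{8 + 9} \left(8 + 5\right) = -25 + \sqrt{17} \cdot 13 = -25 + 13 \sqrt{17}$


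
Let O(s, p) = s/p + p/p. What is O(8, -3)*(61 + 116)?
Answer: -295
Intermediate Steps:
O(s, p) = 1 + s/p (O(s, p) = s/p + 1 = 1 + s/p)
O(8, -3)*(61 + 116) = ((-3 + 8)/(-3))*(61 + 116) = -1/3*5*177 = -5/3*177 = -295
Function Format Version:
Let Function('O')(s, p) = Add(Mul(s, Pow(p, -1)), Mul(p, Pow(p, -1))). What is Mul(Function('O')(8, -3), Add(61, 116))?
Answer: -295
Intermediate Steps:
Function('O')(s, p) = Add(1, Mul(s, Pow(p, -1))) (Function('O')(s, p) = Add(Mul(s, Pow(p, -1)), 1) = Add(1, Mul(s, Pow(p, -1))))
Mul(Function('O')(8, -3), Add(61, 116)) = Mul(Mul(Pow(-3, -1), Add(-3, 8)), Add(61, 116)) = Mul(Mul(Rational(-1, 3), 5), 177) = Mul(Rational(-5, 3), 177) = -295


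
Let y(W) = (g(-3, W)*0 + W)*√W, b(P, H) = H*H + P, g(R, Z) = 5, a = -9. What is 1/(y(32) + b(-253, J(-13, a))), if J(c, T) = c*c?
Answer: 7077/200327524 - 8*√2/50081881 ≈ 3.5101e-5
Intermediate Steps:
J(c, T) = c²
b(P, H) = P + H² (b(P, H) = H² + P = P + H²)
y(W) = W^(3/2) (y(W) = (5*0 + W)*√W = (0 + W)*√W = W*√W = W^(3/2))
1/(y(32) + b(-253, J(-13, a))) = 1/(32^(3/2) + (-253 + ((-13)²)²)) = 1/(128*√2 + (-253 + 169²)) = 1/(128*√2 + (-253 + 28561)) = 1/(128*√2 + 28308) = 1/(28308 + 128*√2)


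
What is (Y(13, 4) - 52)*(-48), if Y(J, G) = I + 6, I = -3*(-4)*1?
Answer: 1632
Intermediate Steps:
I = 12 (I = 12*1 = 12)
Y(J, G) = 18 (Y(J, G) = 12 + 6 = 18)
(Y(13, 4) - 52)*(-48) = (18 - 52)*(-48) = -34*(-48) = 1632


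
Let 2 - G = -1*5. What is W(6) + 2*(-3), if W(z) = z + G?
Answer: 7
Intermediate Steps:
G = 7 (G = 2 - (-1)*5 = 2 - 1*(-5) = 2 + 5 = 7)
W(z) = 7 + z (W(z) = z + 7 = 7 + z)
W(6) + 2*(-3) = (7 + 6) + 2*(-3) = 13 - 6 = 7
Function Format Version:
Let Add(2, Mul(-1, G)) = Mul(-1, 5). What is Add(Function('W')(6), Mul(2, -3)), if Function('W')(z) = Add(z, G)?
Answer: 7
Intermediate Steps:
G = 7 (G = Add(2, Mul(-1, Mul(-1, 5))) = Add(2, Mul(-1, -5)) = Add(2, 5) = 7)
Function('W')(z) = Add(7, z) (Function('W')(z) = Add(z, 7) = Add(7, z))
Add(Function('W')(6), Mul(2, -3)) = Add(Add(7, 6), Mul(2, -3)) = Add(13, -6) = 7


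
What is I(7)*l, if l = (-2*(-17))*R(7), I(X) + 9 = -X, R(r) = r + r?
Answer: -7616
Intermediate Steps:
R(r) = 2*r
I(X) = -9 - X
l = 476 (l = (-2*(-17))*(2*7) = 34*14 = 476)
I(7)*l = (-9 - 1*7)*476 = (-9 - 7)*476 = -16*476 = -7616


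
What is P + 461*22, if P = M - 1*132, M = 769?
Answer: 10779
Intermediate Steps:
P = 637 (P = 769 - 1*132 = 769 - 132 = 637)
P + 461*22 = 637 + 461*22 = 637 + 10142 = 10779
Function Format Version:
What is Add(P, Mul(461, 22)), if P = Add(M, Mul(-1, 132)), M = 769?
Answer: 10779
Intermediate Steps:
P = 637 (P = Add(769, Mul(-1, 132)) = Add(769, -132) = 637)
Add(P, Mul(461, 22)) = Add(637, Mul(461, 22)) = Add(637, 10142) = 10779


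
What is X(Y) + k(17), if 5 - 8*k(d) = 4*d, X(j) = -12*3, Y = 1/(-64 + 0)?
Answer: -351/8 ≈ -43.875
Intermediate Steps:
Y = -1/64 (Y = 1/(-64) = -1/64 ≈ -0.015625)
X(j) = -36
k(d) = 5/8 - d/2
X(Y) + k(17) = -36 + (5/8 - ½*17) = -36 + (5/8 - 17/2) = -36 - 63/8 = -351/8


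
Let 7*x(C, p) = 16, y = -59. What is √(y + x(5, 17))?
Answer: I*√2779/7 ≈ 7.5309*I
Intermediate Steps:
x(C, p) = 16/7 (x(C, p) = (⅐)*16 = 16/7)
√(y + x(5, 17)) = √(-59 + 16/7) = √(-397/7) = I*√2779/7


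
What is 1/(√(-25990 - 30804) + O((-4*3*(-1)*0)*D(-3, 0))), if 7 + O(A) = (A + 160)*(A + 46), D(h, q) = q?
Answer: 7353/54123403 - I*√56794/54123403 ≈ 0.00013586 - 4.4032e-6*I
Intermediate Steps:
O(A) = -7 + (46 + A)*(160 + A) (O(A) = -7 + (A + 160)*(A + 46) = -7 + (160 + A)*(46 + A) = -7 + (46 + A)*(160 + A))
1/(√(-25990 - 30804) + O((-4*3*(-1)*0)*D(-3, 0))) = 1/(√(-25990 - 30804) + (7353 + (-4*3*(-1)*0*0)² + 206*(-4*3*(-1)*0*0))) = 1/(√(-56794) + (7353 + (-(-12)*0*0)² + 206*(-(-12)*0*0))) = 1/(I*√56794 + (7353 + (-4*0*0)² + 206*(-4*0*0))) = 1/(I*√56794 + (7353 + (0*0)² + 206*(0*0))) = 1/(I*√56794 + (7353 + 0² + 206*0)) = 1/(I*√56794 + (7353 + 0 + 0)) = 1/(I*√56794 + 7353) = 1/(7353 + I*√56794)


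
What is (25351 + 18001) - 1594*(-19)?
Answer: 73638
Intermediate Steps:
(25351 + 18001) - 1594*(-19) = 43352 + 30286 = 73638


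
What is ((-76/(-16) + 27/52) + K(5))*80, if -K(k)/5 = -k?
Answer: 31480/13 ≈ 2421.5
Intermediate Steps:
K(k) = 5*k (K(k) = -(-5)*k = 5*k)
((-76/(-16) + 27/52) + K(5))*80 = ((-76/(-16) + 27/52) + 5*5)*80 = ((-76*(-1/16) + 27*(1/52)) + 25)*80 = ((19/4 + 27/52) + 25)*80 = (137/26 + 25)*80 = (787/26)*80 = 31480/13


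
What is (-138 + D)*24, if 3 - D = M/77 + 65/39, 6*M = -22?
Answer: -22952/7 ≈ -3278.9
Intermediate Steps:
M = -11/3 (M = (1/6)*(-22) = -11/3 ≈ -3.6667)
D = 29/21 (D = 3 - (-11/3/77 + 65/39) = 3 - (-11/3*1/77 + 65*(1/39)) = 3 - (-1/21 + 5/3) = 3 - 1*34/21 = 3 - 34/21 = 29/21 ≈ 1.3810)
(-138 + D)*24 = (-138 + 29/21)*24 = -2869/21*24 = -22952/7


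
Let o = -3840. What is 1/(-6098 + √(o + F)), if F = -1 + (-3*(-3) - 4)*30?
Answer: -6098/37189295 - I*√3691/37189295 ≈ -0.00016397 - 1.6336e-6*I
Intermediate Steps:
F = 149 (F = -1 + (9 - 4)*30 = -1 + 5*30 = -1 + 150 = 149)
1/(-6098 + √(o + F)) = 1/(-6098 + √(-3840 + 149)) = 1/(-6098 + √(-3691)) = 1/(-6098 + I*√3691)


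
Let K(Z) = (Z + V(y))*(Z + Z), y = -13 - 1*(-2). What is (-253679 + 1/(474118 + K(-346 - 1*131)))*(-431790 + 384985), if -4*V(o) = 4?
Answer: 2208769590246109/186026 ≈ 1.1873e+10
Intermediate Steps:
y = -11 (y = -13 + 2 = -11)
V(o) = -1 (V(o) = -1/4*4 = -1)
K(Z) = 2*Z*(-1 + Z) (K(Z) = (Z - 1)*(Z + Z) = (-1 + Z)*(2*Z) = 2*Z*(-1 + Z))
(-253679 + 1/(474118 + K(-346 - 1*131)))*(-431790 + 384985) = (-253679 + 1/(474118 + 2*(-346 - 1*131)*(-1 + (-346 - 1*131))))*(-431790 + 384985) = (-253679 + 1/(474118 + 2*(-346 - 131)*(-1 + (-346 - 131))))*(-46805) = (-253679 + 1/(474118 + 2*(-477)*(-1 - 477)))*(-46805) = (-253679 + 1/(474118 + 2*(-477)*(-478)))*(-46805) = (-253679 + 1/(474118 + 456012))*(-46805) = (-253679 + 1/930130)*(-46805) = -235954448269/930130*(-46805) = 2208769590246109/186026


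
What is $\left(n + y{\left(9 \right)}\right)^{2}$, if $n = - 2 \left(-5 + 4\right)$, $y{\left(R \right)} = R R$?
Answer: $6889$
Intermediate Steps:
$y{\left(R \right)} = R^{2}$
$n = 2$ ($n = \left(-2\right) \left(-1\right) = 2$)
$\left(n + y{\left(9 \right)}\right)^{2} = \left(2 + 9^{2}\right)^{2} = \left(2 + 81\right)^{2} = 83^{2} = 6889$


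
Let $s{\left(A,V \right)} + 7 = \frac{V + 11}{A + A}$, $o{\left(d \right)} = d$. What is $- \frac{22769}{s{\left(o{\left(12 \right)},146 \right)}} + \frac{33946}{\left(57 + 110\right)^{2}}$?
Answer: $\frac{15240484790}{306779} \approx 49679.0$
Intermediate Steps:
$s{\left(A,V \right)} = -7 + \frac{11 + V}{2 A}$ ($s{\left(A,V \right)} = -7 + \frac{V + 11}{A + A} = -7 + \frac{11 + V}{2 A}$)
$- \frac{22769}{s{\left(o{\left(12 \right)},146 \right)}} + \frac{33946}{\left(57 + 110\right)^{2}} = - \frac{22769}{\frac{1}{2} \cdot \frac{1}{12} \left(11 + 146 - 168\right)} + \frac{33946}{\left(57 + 110\right)^{2}} = - \frac{22769}{\frac{1}{2} \cdot \frac{1}{12} \left(11 + 146 - 168\right)} + \frac{33946}{167^{2}} = - \frac{22769}{\frac{1}{2} \cdot \frac{1}{12} \left(-11\right)} + \frac{33946}{27889} = - \frac{22769}{- \frac{11}{24}} + 33946 \cdot \frac{1}{27889} = \left(-22769\right) \left(- \frac{24}{11}\right) + \frac{33946}{27889} = \frac{546456}{11} + \frac{33946}{27889} = \frac{15240484790}{306779}$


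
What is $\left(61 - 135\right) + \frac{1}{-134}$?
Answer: $- \frac{9917}{134} \approx -74.007$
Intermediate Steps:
$\left(61 - 135\right) + \frac{1}{-134} = -74 - \frac{1}{134} = - \frac{9917}{134}$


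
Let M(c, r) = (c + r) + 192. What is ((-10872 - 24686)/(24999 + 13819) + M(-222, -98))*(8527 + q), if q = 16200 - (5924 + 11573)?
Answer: -18090407130/19409 ≈ -9.3206e+5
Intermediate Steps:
M(c, r) = 192 + c + r
q = -1297 (q = 16200 - 1*17497 = 16200 - 17497 = -1297)
((-10872 - 24686)/(24999 + 13819) + M(-222, -98))*(8527 + q) = ((-10872 - 24686)/(24999 + 13819) + (192 - 222 - 98))*(8527 - 1297) = (-35558/38818 - 128)*7230 = (-35558*1/38818 - 128)*7230 = (-17779/19409 - 128)*7230 = -2502131/19409*7230 = -18090407130/19409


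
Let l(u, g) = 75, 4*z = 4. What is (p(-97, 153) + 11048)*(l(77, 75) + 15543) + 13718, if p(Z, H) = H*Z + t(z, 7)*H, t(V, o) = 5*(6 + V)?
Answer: 24409034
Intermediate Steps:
z = 1 (z = (¼)*4 = 1)
t(V, o) = 30 + 5*V
p(Z, H) = 35*H + H*Z (p(Z, H) = H*Z + (30 + 5*1)*H = H*Z + (30 + 5)*H = H*Z + 35*H = 35*H + H*Z)
(p(-97, 153) + 11048)*(l(77, 75) + 15543) + 13718 = (153*(35 - 97) + 11048)*(75 + 15543) + 13718 = (153*(-62) + 11048)*15618 + 13718 = (-9486 + 11048)*15618 + 13718 = 1562*15618 + 13718 = 24395316 + 13718 = 24409034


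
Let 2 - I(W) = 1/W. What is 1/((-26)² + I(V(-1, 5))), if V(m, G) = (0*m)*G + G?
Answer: 5/3389 ≈ 0.0014754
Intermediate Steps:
V(m, G) = G (V(m, G) = 0*G + G = 0 + G = G)
I(W) = 2 - 1/W
1/((-26)² + I(V(-1, 5))) = 1/((-26)² + (2 - 1/5)) = 1/(676 + (2 - 1*⅕)) = 1/(676 + (2 - ⅕)) = 1/(676 + 9/5) = 1/(3389/5) = 5/3389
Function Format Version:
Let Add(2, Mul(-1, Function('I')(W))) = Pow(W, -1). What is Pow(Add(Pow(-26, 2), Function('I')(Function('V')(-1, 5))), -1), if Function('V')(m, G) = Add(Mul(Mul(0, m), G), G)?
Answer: Rational(5, 3389) ≈ 0.0014754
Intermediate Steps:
Function('V')(m, G) = G (Function('V')(m, G) = Add(Mul(0, G), G) = Add(0, G) = G)
Function('I')(W) = Add(2, Mul(-1, Pow(W, -1)))
Pow(Add(Pow(-26, 2), Function('I')(Function('V')(-1, 5))), -1) = Pow(Add(Pow(-26, 2), Add(2, Mul(-1, Pow(5, -1)))), -1) = Pow(Add(676, Add(2, Mul(-1, Rational(1, 5)))), -1) = Pow(Add(676, Add(2, Rational(-1, 5))), -1) = Pow(Add(676, Rational(9, 5)), -1) = Pow(Rational(3389, 5), -1) = Rational(5, 3389)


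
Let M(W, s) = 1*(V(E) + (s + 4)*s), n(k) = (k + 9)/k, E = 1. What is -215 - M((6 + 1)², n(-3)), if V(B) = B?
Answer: -212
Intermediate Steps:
n(k) = (9 + k)/k
M(W, s) = 1 + s*(4 + s) (M(W, s) = 1*(1 + (s + 4)*s) = 1*(1 + (4 + s)*s) = 1*(1 + s*(4 + s)) = 1 + s*(4 + s))
-215 - M((6 + 1)², n(-3)) = -215 - (1 + ((9 - 3)/(-3))² + 4*((9 - 3)/(-3))) = -215 - (1 + (-⅓*6)² + 4*(-⅓*6)) = -215 - (1 + (-2)² + 4*(-2)) = -215 - (1 + 4 - 8) = -215 - 1*(-3) = -215 + 3 = -212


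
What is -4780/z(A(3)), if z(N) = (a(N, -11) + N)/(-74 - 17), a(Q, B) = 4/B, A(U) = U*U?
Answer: 956956/19 ≈ 50366.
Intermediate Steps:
A(U) = U²
z(N) = 4/1001 - N/91 (z(N) = (4/(-11) + N)/(-74 - 17) = (4*(-1/11) + N)/(-91) = (-4/11 + N)*(-1/91) = 4/1001 - N/91)
-4780/z(A(3)) = -4780/(4/1001 - 1/91*3²) = -4780/(4/1001 - 1/91*9) = -4780/(4/1001 - 9/91) = -4780/(-95/1001) = -4780*(-1001/95) = 956956/19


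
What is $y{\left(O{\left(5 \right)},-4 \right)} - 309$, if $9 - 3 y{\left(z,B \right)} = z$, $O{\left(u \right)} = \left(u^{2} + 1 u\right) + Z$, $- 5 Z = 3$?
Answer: $- \frac{1579}{5} \approx -315.8$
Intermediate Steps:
$Z = - \frac{3}{5}$ ($Z = \left(- \frac{1}{5}\right) 3 = - \frac{3}{5} \approx -0.6$)
$O{\left(u \right)} = - \frac{3}{5} + u + u^{2}$ ($O{\left(u \right)} = \left(u^{2} + 1 u\right) - \frac{3}{5} = \left(u^{2} + u\right) - \frac{3}{5} = \left(u + u^{2}\right) - \frac{3}{5} = - \frac{3}{5} + u + u^{2}$)
$y{\left(z,B \right)} = 3 - \frac{z}{3}$
$y{\left(O{\left(5 \right)},-4 \right)} - 309 = \left(3 - \frac{- \frac{3}{5} + 5 + 5^{2}}{3}\right) - 309 = \left(3 - \frac{- \frac{3}{5} + 5 + 25}{3}\right) - 309 = \left(3 - \frac{49}{5}\right) - 309 = - \frac{34}{5} - 309 = - \frac{1579}{5}$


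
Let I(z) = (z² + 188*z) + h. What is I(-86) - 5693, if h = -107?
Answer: -14572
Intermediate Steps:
I(z) = -107 + z² + 188*z (I(z) = (z² + 188*z) - 107 = -107 + z² + 188*z)
I(-86) - 5693 = (-107 + (-86)² + 188*(-86)) - 5693 = (-107 + 7396 - 16168) - 5693 = -8879 - 5693 = -14572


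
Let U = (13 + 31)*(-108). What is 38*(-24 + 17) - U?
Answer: 4486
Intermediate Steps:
U = -4752 (U = 44*(-108) = -4752)
38*(-24 + 17) - U = 38*(-24 + 17) - 1*(-4752) = 38*(-7) + 4752 = -266 + 4752 = 4486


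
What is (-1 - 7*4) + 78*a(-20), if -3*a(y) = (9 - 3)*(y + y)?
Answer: 6211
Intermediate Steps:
a(y) = -4*y (a(y) = -(9 - 3)*(y + y)/3 = -2*2*y = -4*y)
(-1 - 7*4) + 78*a(-20) = (-1 - 7*4) + 78*(-4*(-20)) = (-1 - 28) + 78*80 = -29 + 6240 = 6211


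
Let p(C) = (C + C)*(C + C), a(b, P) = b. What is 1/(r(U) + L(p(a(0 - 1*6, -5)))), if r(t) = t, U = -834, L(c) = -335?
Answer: -1/1169 ≈ -0.00085543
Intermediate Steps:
p(C) = 4*C² (p(C) = (2*C)*(2*C) = 4*C²)
1/(r(U) + L(p(a(0 - 1*6, -5)))) = 1/(-834 - 335) = 1/(-1169) = -1/1169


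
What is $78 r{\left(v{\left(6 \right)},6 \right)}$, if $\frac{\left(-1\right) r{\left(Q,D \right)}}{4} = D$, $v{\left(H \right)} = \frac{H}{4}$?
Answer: $-1872$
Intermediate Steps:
$v{\left(H \right)} = \frac{H}{4}$ ($v{\left(H \right)} = H \frac{1}{4} = \frac{H}{4}$)
$r{\left(Q,D \right)} = - 4 D$
$78 r{\left(v{\left(6 \right)},6 \right)} = 78 \left(\left(-4\right) 6\right) = 78 \left(-24\right) = -1872$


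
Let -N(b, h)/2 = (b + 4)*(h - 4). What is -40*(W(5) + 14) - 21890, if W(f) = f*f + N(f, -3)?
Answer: -28490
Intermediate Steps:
N(b, h) = -2*(-4 + h)*(4 + b) (N(b, h) = -2*(b + 4)*(h - 4) = -2*(4 + b)*(-4 + h) = -2*(-4 + h)*(4 + b))
W(f) = 56 + f² + 14*f (W(f) = f*f + (32 - 8*(-3) + 8*f - 2*f*(-3)) = f² + (32 + 24 + 8*f + 6*f) = f² + (56 + 14*f) = 56 + f² + 14*f)
-40*(W(5) + 14) - 21890 = -40*((56 + 5² + 14*5) + 14) - 21890 = -40*((56 + 25 + 70) + 14) - 21890 = -40*(151 + 14) - 21890 = -40*165 - 21890 = -1*6600 - 21890 = -6600 - 21890 = -28490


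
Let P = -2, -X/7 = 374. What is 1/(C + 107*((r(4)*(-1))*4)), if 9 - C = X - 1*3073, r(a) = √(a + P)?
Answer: 1425/8030908 + 107*√2/8030908 ≈ 0.00019628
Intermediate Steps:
X = -2618 (X = -7*374 = -2618)
r(a) = √(-2 + a) (r(a) = √(a - 2) = √(-2 + a))
C = 5700 (C = 9 - (-2618 - 1*3073) = 9 - (-2618 - 3073) = 9 - 1*(-5691) = 9 + 5691 = 5700)
1/(C + 107*((r(4)*(-1))*4)) = 1/(5700 + 107*((√(-2 + 4)*(-1))*4)) = 1/(5700 + 107*((√2*(-1))*4)) = 1/(5700 + 107*(-√2*4)) = 1/(5700 + 107*(-4*√2)) = 1/(5700 - 428*√2)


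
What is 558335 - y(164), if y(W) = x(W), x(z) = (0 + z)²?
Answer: 531439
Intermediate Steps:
x(z) = z²
y(W) = W²
558335 - y(164) = 558335 - 1*164² = 558335 - 1*26896 = 558335 - 26896 = 531439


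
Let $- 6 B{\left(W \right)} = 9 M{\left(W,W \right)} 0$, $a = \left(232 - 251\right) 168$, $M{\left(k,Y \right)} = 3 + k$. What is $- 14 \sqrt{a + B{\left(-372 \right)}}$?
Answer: $- 28 i \sqrt{798} \approx - 790.97 i$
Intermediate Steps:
$a = -3192$ ($a = \left(-19\right) 168 = -3192$)
$B{\left(W \right)} = 0$ ($B{\left(W \right)} = - \frac{9 \left(3 + W\right) 0}{6} = - \frac{\left(27 + 9 W\right) 0}{6} = \left(- \frac{1}{6}\right) 0 = 0$)
$- 14 \sqrt{a + B{\left(-372 \right)}} = - 14 \sqrt{-3192 + 0} = - 14 \sqrt{-3192} = - 14 \cdot 2 i \sqrt{798} = - 28 i \sqrt{798}$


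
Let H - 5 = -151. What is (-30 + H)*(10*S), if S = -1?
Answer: 1760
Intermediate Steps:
H = -146 (H = 5 - 151 = -146)
(-30 + H)*(10*S) = (-30 - 146)*(10*(-1)) = -176*(-10) = 1760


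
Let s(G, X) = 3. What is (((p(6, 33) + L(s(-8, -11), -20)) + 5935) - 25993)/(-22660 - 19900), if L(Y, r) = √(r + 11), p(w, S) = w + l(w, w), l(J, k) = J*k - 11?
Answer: 2861/6080 - 3*I/42560 ≈ 0.47056 - 7.0489e-5*I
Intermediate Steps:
l(J, k) = -11 + J*k
p(w, S) = -11 + w + w² (p(w, S) = w + (-11 + w*w) = w + (-11 + w²) = -11 + w + w²)
L(Y, r) = √(11 + r)
(((p(6, 33) + L(s(-8, -11), -20)) + 5935) - 25993)/(-22660 - 19900) = ((((-11 + 6 + 6²) + √(11 - 20)) + 5935) - 25993)/(-22660 - 19900) = ((((-11 + 6 + 36) + √(-9)) + 5935) - 25993)/(-42560) = (((31 + 3*I) + 5935) - 25993)*(-1/42560) = ((5966 + 3*I) - 25993)*(-1/42560) = (-20027 + 3*I)*(-1/42560) = 2861/6080 - 3*I/42560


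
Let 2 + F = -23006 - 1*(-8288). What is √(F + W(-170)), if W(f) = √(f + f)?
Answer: √(-14720 + 2*I*√85) ≈ 0.076 + 121.33*I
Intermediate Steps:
W(f) = √2*√f (W(f) = √(2*f) = √2*√f)
F = -14720 (F = -2 + (-23006 - 1*(-8288)) = -2 + (-23006 + 8288) = -2 - 14718 = -14720)
√(F + W(-170)) = √(-14720 + √2*√(-170)) = √(-14720 + √2*(I*√170)) = √(-14720 + 2*I*√85)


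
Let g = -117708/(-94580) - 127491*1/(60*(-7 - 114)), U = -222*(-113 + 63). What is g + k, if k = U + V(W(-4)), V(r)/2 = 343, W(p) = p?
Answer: 135096316461/11444180 ≈ 11805.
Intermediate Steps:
U = 11100 (U = -222*(-50) = 11100)
V(r) = 686 (V(r) = 2*343 = 686)
g = 215210981/11444180 (g = -117708*(-1/94580) - 127491/(60*(-121)) = 29427/23645 - 127491/(-7260) = 29427/23645 - 127491*(-1/7260) = 29427/23645 + 42497/2420 = 215210981/11444180 ≈ 18.805)
k = 11786 (k = 11100 + 686 = 11786)
g + k = 215210981/11444180 + 11786 = 135096316461/11444180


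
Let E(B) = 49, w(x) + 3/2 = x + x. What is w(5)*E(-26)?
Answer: 833/2 ≈ 416.50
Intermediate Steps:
w(x) = -3/2 + 2*x (w(x) = -3/2 + (x + x) = -3/2 + 2*x)
w(5)*E(-26) = (-3/2 + 2*5)*49 = (-3/2 + 10)*49 = (17/2)*49 = 833/2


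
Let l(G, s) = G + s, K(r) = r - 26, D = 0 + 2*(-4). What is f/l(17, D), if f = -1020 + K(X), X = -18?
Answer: -1064/9 ≈ -118.22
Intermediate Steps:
D = -8 (D = 0 - 8 = -8)
K(r) = -26 + r
f = -1064 (f = -1020 + (-26 - 18) = -1020 - 44 = -1064)
f/l(17, D) = -1064/(17 - 8) = -1064/9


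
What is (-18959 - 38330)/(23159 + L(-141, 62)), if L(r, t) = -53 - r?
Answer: -57289/23247 ≈ -2.4644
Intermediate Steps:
(-18959 - 38330)/(23159 + L(-141, 62)) = (-18959 - 38330)/(23159 + (-53 - 1*(-141))) = -57289/(23159 + (-53 + 141)) = -57289/(23159 + 88) = -57289/23247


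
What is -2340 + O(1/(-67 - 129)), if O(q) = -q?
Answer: -458639/196 ≈ -2340.0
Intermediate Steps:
-2340 + O(1/(-67 - 129)) = -2340 - 1/(-67 - 129) = -2340 - 1/(-196) = -2340 - 1*(-1/196) = -2340 + 1/196 = -458639/196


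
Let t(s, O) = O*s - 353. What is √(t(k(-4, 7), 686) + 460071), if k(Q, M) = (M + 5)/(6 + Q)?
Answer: 7*√9466 ≈ 681.05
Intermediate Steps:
k(Q, M) = (5 + M)/(6 + Q)
t(s, O) = -353 + O*s
√(t(k(-4, 7), 686) + 460071) = √((-353 + 686*((5 + 7)/(6 - 4))) + 460071) = √((-353 + 686*(12/2)) + 460071) = √((-353 + 686*((½)*12)) + 460071) = √((-353 + 686*6) + 460071) = √((-353 + 4116) + 460071) = √(3763 + 460071) = √463834 = 7*√9466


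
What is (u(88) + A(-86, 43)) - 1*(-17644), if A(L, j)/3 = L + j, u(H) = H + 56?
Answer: 17659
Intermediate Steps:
u(H) = 56 + H
A(L, j) = 3*L + 3*j (A(L, j) = 3*(L + j) = 3*L + 3*j)
(u(88) + A(-86, 43)) - 1*(-17644) = ((56 + 88) + (3*(-86) + 3*43)) - 1*(-17644) = (144 + (-258 + 129)) + 17644 = (144 - 129) + 17644 = 15 + 17644 = 17659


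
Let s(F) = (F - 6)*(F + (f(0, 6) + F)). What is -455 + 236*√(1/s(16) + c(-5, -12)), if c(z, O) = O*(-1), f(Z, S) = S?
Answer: -455 + 118*√433295/95 ≈ 362.62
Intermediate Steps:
c(z, O) = -O
s(F) = (-6 + F)*(6 + 2*F) (s(F) = (F - 6)*(F + (6 + F)) = (-6 + F)*(6 + 2*F))
-455 + 236*√(1/s(16) + c(-5, -12)) = -455 + 236*√(1/(-36 - 6*16 + 2*16²) - 1*(-12)) = -455 + 236*√(1/(-36 - 96 + 2*256) + 12) = -455 + 236*√(1/(-36 - 96 + 512) + 12) = -455 + 236*√(1/380 + 12) = -455 + 236*√(4561/380) = -455 + 236*(√433295/190) = -455 + 118*√433295/95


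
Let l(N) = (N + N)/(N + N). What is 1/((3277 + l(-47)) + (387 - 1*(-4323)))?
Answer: 1/7988 ≈ 0.00012519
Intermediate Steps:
l(N) = 1 (l(N) = (2*N)/((2*N)) = (2*N)*(1/(2*N)) = 1)
1/((3277 + l(-47)) + (387 - 1*(-4323))) = 1/((3277 + 1) + (387 - 1*(-4323))) = 1/(3278 + (387 + 4323)) = 1/(3278 + 4710) = 1/7988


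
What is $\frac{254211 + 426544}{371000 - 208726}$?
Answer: $\frac{3935}{938} \approx 4.1951$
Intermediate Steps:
$\frac{254211 + 426544}{371000 - 208726} = \frac{680755}{162274} = 680755 \cdot \frac{1}{162274} = \frac{3935}{938}$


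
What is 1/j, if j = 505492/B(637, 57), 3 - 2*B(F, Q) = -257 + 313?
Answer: -53/1010984 ≈ -5.2424e-5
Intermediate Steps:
B(F, Q) = -53/2 (B(F, Q) = 3/2 - (-257 + 313)/2 = 3/2 - ½*56 = 3/2 - 28 = -53/2)
j = -1010984/53 (j = 505492/(-53/2) = 505492*(-2/53) = -1010984/53 ≈ -19075.)
1/j = 1/(-1010984/53) = -53/1010984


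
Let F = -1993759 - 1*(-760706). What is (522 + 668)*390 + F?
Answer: -768953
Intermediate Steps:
F = -1233053 (F = -1993759 + 760706 = -1233053)
(522 + 668)*390 + F = (522 + 668)*390 - 1233053 = 1190*390 - 1233053 = 464100 - 1233053 = -768953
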